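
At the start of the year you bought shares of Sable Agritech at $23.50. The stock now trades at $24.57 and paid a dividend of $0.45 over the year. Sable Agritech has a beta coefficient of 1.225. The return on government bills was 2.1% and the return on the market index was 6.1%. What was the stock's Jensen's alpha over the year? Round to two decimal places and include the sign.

Realised HPR = (P1 + D1 − P0) / P0 = (24.57 + 0.45 − 23.50) / 23.50 = 1.52 / 23.50 = 6.4681%
MRP = 6.1% − 2.1% = 4.00%
CAPM required = R_f + β·MRP = 2.1% + 1.225 × 4.0% = 7.0000%
α = realised − required = 6.4681% − 7.0000% = -0.53%

-0.53%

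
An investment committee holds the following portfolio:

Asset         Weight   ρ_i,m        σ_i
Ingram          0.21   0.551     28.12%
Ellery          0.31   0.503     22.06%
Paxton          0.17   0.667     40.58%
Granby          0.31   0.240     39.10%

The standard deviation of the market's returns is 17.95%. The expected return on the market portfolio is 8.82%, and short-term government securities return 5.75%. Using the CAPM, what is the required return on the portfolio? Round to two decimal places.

β_Ingram = 0.551 × 28.12% / 17.95% = 0.8632
β_Ellery = 0.503 × 22.06% / 17.95% = 0.6182
β_Paxton = 0.667 × 40.58% / 17.95% = 1.5079
β_Granby = 0.240 × 39.10% / 17.95% = 0.5228
β_P = Σ w_i β_i = 0.21×0.8632 + 0.31×0.6182 + 0.17×1.5079 + 0.31×0.5228 = 0.7913
MRP = 8.82% − 5.75% = 3.07%
E(R_P) = R_f + β_P × MRP = 5.75% + 0.7913 × 3.07% = 8.18%

8.18%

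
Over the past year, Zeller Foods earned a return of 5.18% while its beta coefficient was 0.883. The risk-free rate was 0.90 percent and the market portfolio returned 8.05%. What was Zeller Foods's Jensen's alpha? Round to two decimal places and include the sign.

-2.03%

Market excess return = 8.05% − 0.90% = 7.15%
CAPM benchmark = R_f + β(R_m − R_f) = 0.90% + 0.883 × 7.15% = 7.21345%
α = actual − benchmark = 5.18% − 7.21345% = -2.03%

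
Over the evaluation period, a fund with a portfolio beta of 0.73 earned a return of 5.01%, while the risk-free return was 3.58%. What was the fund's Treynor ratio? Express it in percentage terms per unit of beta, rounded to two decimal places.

Treynor = (R_P − R_f) / β_P = (5.01% − 3.58%) / 0.7300 = 1.43% / 0.7300 = 1.96%

1.96%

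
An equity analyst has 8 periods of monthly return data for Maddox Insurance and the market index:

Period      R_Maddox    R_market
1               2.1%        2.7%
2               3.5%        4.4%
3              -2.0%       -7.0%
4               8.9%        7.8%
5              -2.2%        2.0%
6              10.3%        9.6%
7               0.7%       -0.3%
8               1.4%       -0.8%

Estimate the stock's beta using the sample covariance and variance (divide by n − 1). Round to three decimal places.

Mean R_i = (2.1 + 3.5 − 2.0 + 8.9 − 2.2 + 10.3 + 0.7 + 1.4) / 8 = 2.8375%
Mean R_m = (2.7 + 4.4 − 7.0 + 7.8 + 2.0 + 9.6 − 0.3 − 0.8) / 8 = 2.3000%
Σ(R_i − R̄_i)(R_m − R̄_m) = 145.4300  ⇒  Cov = 145.4300 / 7 = 20.7757
Σ(R_m − R̄_m)² = 191.0600  ⇒  Var(R_m) = 191.0600 / 7 = 27.2943
β = Cov / Var(R_m) = 20.7757 / 27.2943 = 0.7612

0.761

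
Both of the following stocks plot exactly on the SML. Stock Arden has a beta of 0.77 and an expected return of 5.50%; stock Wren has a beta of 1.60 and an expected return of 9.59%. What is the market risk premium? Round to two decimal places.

Both satisfy E(R) = R_f + β·MRP, so the slope of the SML is
MRP = (9.59% − 5.50%) / (1.60 − 0.77) = 4.09% / 0.83 = 4.9277%

4.93%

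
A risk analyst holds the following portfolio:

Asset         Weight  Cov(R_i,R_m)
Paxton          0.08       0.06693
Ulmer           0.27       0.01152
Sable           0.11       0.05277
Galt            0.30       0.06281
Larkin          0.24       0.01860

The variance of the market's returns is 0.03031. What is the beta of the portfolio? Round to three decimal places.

1.240

β_Paxton = 0.06693 / 0.03031 = 2.2082
β_Ulmer = 0.01152 / 0.03031 = 0.3801
β_Sable = 0.05277 / 0.03031 = 1.7410
β_Galt = 0.06281 / 0.03031 = 2.0723
β_Larkin = 0.01860 / 0.03031 = 0.6137
β_P = Σ w_i β_i = 0.08×2.2082 + 0.27×0.3801 + 0.11×1.7410 + 0.30×2.0723 + 0.24×0.6137 = 1.2398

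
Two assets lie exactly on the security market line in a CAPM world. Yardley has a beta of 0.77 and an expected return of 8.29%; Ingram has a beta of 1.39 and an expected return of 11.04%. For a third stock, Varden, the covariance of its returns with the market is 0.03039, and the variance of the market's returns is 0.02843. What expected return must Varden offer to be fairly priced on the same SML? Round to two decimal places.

9.62%

MRP = (11.04% − 8.29%) / (1.39 − 0.77) = 4.4355%
R_f = 8.29% − 0.77 × 4.4355% = 4.8747%
β_Varden = Cov / Var(R_m) = 0.03039 / 0.02843 = 1.0689
E(R_Varden) = R_f + β × MRP = 4.8747% + 1.0689 × 4.4355% = 9.62%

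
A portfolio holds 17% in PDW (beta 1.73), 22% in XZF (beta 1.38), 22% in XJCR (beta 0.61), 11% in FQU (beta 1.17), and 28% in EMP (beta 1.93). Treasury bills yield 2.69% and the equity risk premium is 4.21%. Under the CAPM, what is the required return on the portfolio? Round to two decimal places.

β_P = Σ w_i β_i = 0.17×1.73 + 0.22×1.38 + 0.22×0.61 + 0.11×1.17 + 0.28×1.93 = 1.4010
E(R_P) = R_f + β_P × MRP = 2.69% + 1.4010 × 4.21% = 8.59%

8.59%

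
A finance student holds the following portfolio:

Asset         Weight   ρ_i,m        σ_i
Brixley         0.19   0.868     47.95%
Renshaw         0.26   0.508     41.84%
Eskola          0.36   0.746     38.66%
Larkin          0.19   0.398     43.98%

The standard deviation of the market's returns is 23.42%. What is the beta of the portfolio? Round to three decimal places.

1.159

β_Brixley = 0.868 × 47.95% / 23.42% = 1.7771
β_Renshaw = 0.508 × 41.84% / 23.42% = 0.9075
β_Eskola = 0.746 × 38.66% / 23.42% = 1.2314
β_Larkin = 0.398 × 43.98% / 23.42% = 0.7474
β_P = Σ w_i β_i = 0.19×1.7771 + 0.26×0.9075 + 0.36×1.2314 + 0.19×0.7474 = 1.1589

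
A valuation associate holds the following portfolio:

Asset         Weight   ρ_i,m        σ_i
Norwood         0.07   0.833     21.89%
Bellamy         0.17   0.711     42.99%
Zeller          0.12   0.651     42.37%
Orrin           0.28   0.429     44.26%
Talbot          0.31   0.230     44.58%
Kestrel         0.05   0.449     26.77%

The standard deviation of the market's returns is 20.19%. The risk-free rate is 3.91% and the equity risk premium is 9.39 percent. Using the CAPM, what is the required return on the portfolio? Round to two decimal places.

β_Norwood = 0.833 × 21.89% / 20.19% = 0.9031
β_Bellamy = 0.711 × 42.99% / 20.19% = 1.5139
β_Zeller = 0.651 × 42.37% / 20.19% = 1.3662
β_Orrin = 0.429 × 44.26% / 20.19% = 0.9404
β_Talbot = 0.230 × 44.58% / 20.19% = 0.5078
β_Kestrel = 0.449 × 26.77% / 20.19% = 0.5953
β_P = Σ w_i β_i = 0.07×0.9031 + 0.17×1.5139 + 0.12×1.3662 + 0.28×0.9404 + 0.31×0.5078 + 0.05×0.5953 = 0.9350
E(R_P) = R_f + β_P × MRP = 3.91% + 0.9350 × 9.39% = 12.69%

12.69%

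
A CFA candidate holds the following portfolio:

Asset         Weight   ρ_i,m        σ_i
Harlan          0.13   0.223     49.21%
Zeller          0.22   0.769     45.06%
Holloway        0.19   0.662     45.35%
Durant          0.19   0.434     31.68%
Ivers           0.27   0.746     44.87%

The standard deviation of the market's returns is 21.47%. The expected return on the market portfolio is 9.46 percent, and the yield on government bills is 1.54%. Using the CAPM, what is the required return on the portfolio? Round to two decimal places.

β_Harlan = 0.223 × 49.21% / 21.47% = 0.5111
β_Zeller = 0.769 × 45.06% / 21.47% = 1.6139
β_Holloway = 0.662 × 45.35% / 21.47% = 1.3983
β_Durant = 0.434 × 31.68% / 21.47% = 0.6404
β_Ivers = 0.746 × 44.87% / 21.47% = 1.5591
β_P = Σ w_i β_i = 0.13×0.5111 + 0.22×1.6139 + 0.19×1.3983 + 0.19×0.6404 + 0.27×1.5591 = 1.2298
MRP = 9.46% − 1.54% = 7.92%
E(R_P) = R_f + β_P × MRP = 1.54% + 1.2298 × 7.92% = 11.28%

11.28%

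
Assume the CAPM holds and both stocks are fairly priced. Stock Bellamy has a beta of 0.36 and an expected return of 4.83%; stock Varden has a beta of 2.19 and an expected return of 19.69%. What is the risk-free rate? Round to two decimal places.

Both satisfy E(R) = R_f + β·MRP, so the slope of the SML is
MRP = (19.69% − 4.83%) / (2.19 − 0.36) = 14.86% / 1.83 = 8.1202%
R_f = E(R_Bellamy) − β_Bellamy·MRP = 4.83% − 0.36 × 8.1202% = 1.9067%

1.91%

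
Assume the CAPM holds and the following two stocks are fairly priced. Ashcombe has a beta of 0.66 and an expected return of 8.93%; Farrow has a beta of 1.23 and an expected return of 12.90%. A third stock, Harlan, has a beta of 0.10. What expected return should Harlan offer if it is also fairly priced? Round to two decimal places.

MRP (SML slope) = (12.90% − 8.93%) / (1.23 − 0.66) = 3.97% / 0.57 = 6.9649%
R_f (intercept) = 8.93% − 0.66 × 6.9649% = 4.3332%
E(R_Harlan) = R_f + β × MRP = 4.3332% + 0.10 × 6.9649% = 5.03%

5.03%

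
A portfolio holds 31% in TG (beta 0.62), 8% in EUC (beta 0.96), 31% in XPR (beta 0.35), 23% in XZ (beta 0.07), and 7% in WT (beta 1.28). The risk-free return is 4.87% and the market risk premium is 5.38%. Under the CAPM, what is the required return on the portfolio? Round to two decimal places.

7.47%

β_P = Σ w_i β_i = 0.31×0.62 + 0.08×0.96 + 0.31×0.35 + 0.23×0.07 + 0.07×1.28 = 0.4832
E(R_P) = R_f + β_P × MRP = 4.87% + 0.4832 × 5.38% = 7.47%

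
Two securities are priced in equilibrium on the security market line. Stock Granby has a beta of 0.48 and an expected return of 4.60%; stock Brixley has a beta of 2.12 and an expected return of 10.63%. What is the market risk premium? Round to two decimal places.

3.68%

Both satisfy E(R) = R_f + β·MRP, so the slope of the SML is
MRP = (10.63% − 4.60%) / (2.12 − 0.48) = 6.03% / 1.64 = 3.6768%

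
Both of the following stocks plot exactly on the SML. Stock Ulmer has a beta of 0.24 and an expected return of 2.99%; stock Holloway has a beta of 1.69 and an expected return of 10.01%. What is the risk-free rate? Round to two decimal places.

1.83%

Both satisfy E(R) = R_f + β·MRP, so the slope of the SML is
MRP = (10.01% − 2.99%) / (1.69 − 0.24) = 7.02% / 1.45 = 4.8414%
R_f = E(R_Ulmer) − β_Ulmer·MRP = 2.99% − 0.24 × 4.8414% = 1.8281%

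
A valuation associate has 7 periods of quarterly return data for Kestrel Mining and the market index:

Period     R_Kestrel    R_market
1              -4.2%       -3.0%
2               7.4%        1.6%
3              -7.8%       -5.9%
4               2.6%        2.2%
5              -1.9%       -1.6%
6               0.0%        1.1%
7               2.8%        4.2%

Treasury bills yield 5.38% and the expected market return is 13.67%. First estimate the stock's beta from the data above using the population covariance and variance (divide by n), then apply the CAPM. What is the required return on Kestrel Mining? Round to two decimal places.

Mean R_i = (-4.2 + 7.4 − 7.8 + 2.6 − 1.9 + 0.0 + 2.8) / 7 = -0.1571%
Mean R_m = (-3.0 + 1.6 − 5.9 + 2.2 − 1.6 + 1.1 + 4.2) / 7 = -0.2000%
Σ(R_i − R̄_i)(R_m − R̄_m) = 90.7600  ⇒  Cov = 90.7600 / 7 = 12.9657
Σ(R_m − R̄_m)² = 72.3400  ⇒  Var(R_m) = 72.3400 / 7 = 10.3343
β = Cov / Var(R_m) = 12.9657 / 10.3343 = 1.2546
MRP = 13.67% − 5.38% = 8.29%
E(R) = R_f + β × MRP = 5.38% + 1.2546 × 8.29% = 15.78%

15.78%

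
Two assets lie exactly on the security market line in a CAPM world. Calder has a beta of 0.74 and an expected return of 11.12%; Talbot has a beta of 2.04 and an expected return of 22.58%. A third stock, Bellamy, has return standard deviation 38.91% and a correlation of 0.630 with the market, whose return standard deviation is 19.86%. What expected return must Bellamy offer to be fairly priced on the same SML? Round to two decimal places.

MRP = (22.58% − 11.12%) / (2.04 − 0.74) = 8.8154%
R_f = 11.12% − 0.74 × 8.8154% = 4.5966%
β_Bellamy = ρ·σ_i/σ_m = 0.630 × 38.91 / 19.86 = 1.2343
E(R_Bellamy) = R_f + β × MRP = 4.5966% + 1.2343 × 8.8154% = 15.48%

15.48%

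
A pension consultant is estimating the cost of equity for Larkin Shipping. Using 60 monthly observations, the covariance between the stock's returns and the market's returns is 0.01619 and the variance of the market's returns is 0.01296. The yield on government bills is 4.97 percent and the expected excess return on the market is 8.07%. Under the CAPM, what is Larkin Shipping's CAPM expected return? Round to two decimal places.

β = Cov(R_i, R_m) / Var(R_m) = 0.01619 / 0.01296 = 1.2492
E(R) = R_f + β × MRP = 4.97% + 1.2492 × 8.07% = 15.05%

15.05%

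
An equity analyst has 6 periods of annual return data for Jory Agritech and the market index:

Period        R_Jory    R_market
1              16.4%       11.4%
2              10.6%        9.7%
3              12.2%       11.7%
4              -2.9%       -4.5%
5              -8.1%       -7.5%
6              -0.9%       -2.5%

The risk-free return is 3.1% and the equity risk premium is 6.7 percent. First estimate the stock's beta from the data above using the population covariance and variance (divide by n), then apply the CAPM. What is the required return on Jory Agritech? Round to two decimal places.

Mean R_i = (16.4 + 10.6 + 12.2 − 2.9 − 8.1 − 0.9) / 6 = 4.5500%
Mean R_m = (11.4 + 9.7 + 11.7 − 4.5 − 7.5 − 2.5) / 6 = 3.0500%
Σ(R_i − R̄_i)(R_m − R̄_m) = 425.3050  ⇒  Cov = 425.3050 / 6 = 70.8842
Σ(R_m − R̄_m)² = 387.8750  ⇒  Var(R_m) = 387.8750 / 6 = 64.6458
β = Cov / Var(R_m) = 70.8842 / 64.6458 = 1.0965
E(R) = R_f + β × MRP = 3.1% + 1.0965 × 6.7% = 10.45%

10.45%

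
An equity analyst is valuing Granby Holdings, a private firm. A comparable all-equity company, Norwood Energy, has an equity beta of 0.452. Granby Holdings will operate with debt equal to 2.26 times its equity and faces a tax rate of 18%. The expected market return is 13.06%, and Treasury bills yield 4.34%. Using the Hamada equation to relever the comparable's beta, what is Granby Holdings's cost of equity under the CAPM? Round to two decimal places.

β_L = β_U × [1 + (1 − t)(D/E)] = 0.452 × [1 + (1 − 0.18) × 2.26]
    = 0.452 × [1 + 0.82 × 2.26] = 0.452 × 2.8532 = 1.2896
MRP = 13.06% − 4.34% = 8.72%
E(R) = R_f + β_L × MRP = 4.34% + 1.2896 × 8.72% = 15.59%

15.59%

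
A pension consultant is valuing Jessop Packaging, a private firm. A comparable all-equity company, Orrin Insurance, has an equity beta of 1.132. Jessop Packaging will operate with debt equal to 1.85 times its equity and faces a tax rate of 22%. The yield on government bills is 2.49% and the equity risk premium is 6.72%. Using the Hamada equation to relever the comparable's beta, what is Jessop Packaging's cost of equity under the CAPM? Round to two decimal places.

β_L = β_U × [1 + (1 − t)(D/E)] = 1.132 × [1 + (1 − 0.22) × 1.85]
    = 1.132 × [1 + 0.78 × 1.85] = 1.132 × 2.4430 = 2.7655
E(R) = R_f + β_L × MRP = 2.49% + 2.7655 × 6.72% = 21.07%

21.07%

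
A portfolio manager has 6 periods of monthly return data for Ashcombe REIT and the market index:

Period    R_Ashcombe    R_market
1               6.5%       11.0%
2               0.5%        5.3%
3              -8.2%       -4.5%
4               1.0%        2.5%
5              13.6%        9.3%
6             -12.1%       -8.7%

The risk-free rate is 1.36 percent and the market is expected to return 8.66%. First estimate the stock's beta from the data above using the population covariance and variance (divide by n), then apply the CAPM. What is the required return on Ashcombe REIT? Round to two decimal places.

Mean R_i = (6.5 + 0.5 − 8.2 + 1.0 + 13.6 − 12.1) / 6 = 0.2167%
Mean R_m = (11.0 + 5.3 − 4.5 + 2.5 + 9.3 − 8.7) / 6 = 2.4833%
Σ(R_i − R̄_i)(R_m − R̄_m) = 342.0717  ⇒  Cov = 342.0717 / 6 = 57.0120
Σ(R_m − R̄_m)² = 300.7683  ⇒  Var(R_m) = 300.7683 / 6 = 50.1281
β = Cov / Var(R_m) = 57.0120 / 50.1281 = 1.1373
MRP = 8.66% − 1.36% = 7.30%
E(R) = R_f + β × MRP = 1.36% + 1.1373 × 7.30% = 9.66%

9.66%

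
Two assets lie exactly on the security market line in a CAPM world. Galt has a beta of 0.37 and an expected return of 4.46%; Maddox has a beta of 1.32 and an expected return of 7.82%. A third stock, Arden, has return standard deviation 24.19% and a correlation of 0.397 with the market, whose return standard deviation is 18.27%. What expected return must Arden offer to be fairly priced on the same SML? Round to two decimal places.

MRP = (7.82% − 4.46%) / (1.32 − 0.37) = 3.5368%
R_f = 4.46% − 0.37 × 3.5368% = 3.1514%
β_Arden = ρ·σ_i/σ_m = 0.397 × 24.19 / 18.27 = 0.5256
E(R_Arden) = R_f + β × MRP = 3.1514% + 0.5256 × 3.5368% = 5.01%

5.01%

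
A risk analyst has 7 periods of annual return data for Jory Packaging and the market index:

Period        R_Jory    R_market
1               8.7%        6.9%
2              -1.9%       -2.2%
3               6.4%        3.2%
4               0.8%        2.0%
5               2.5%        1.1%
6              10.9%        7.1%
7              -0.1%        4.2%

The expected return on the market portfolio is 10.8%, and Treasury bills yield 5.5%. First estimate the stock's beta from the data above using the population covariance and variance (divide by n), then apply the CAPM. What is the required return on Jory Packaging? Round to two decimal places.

11.95%

Mean R_i = (8.7 − 1.9 + 6.4 + 0.8 + 2.5 + 10.9 − 0.1) / 7 = 3.9000%
Mean R_m = (6.9 − 2.2 + 3.2 + 2.0 + 1.1 + 7.1 + 4.2) / 7 = 3.1857%
Σ(R_i − R̄_i)(R_m − R̄_m) = 79.0400  ⇒  Cov = 79.0400 / 7 = 11.2914
Σ(R_m − R̄_m)² = 64.9086  ⇒  Var(R_m) = 64.9086 / 7 = 9.2727
β = Cov / Var(R_m) = 11.2914 / 9.2727 = 1.2177
MRP = 10.8% − 5.5% = 5.30%
E(R) = R_f + β × MRP = 5.5% + 1.2177 × 5.3% = 11.95%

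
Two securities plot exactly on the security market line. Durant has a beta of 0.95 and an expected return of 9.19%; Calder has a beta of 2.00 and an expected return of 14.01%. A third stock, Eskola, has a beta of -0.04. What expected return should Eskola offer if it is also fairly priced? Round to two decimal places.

MRP (SML slope) = (14.01% − 9.19%) / (2.00 − 0.95) = 4.82% / 1.05 = 4.5905%
R_f (intercept) = 9.19% − 0.95 × 4.5905% = 4.8290%
E(R_Eskola) = R_f + β × MRP = 4.8290% + -0.04 × 4.5905% = 4.65%

4.65%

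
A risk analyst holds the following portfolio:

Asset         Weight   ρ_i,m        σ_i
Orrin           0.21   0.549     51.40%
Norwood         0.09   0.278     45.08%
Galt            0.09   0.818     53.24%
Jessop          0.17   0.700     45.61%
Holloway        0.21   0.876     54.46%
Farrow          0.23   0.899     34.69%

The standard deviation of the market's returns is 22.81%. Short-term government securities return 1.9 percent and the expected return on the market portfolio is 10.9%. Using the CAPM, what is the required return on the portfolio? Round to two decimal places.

β_Orrin = 0.549 × 51.40% / 22.81% = 1.2371
β_Norwood = 0.278 × 45.08% / 22.81% = 0.5494
β_Galt = 0.818 × 53.24% / 22.81% = 1.9093
β_Jessop = 0.700 × 45.61% / 22.81% = 1.3997
β_Holloway = 0.876 × 54.46% / 22.81% = 2.0915
β_Farrow = 0.899 × 34.69% / 22.81% = 1.3672
β_P = Σ w_i β_i = 0.21×1.2371 + 0.09×0.5494 + 0.09×1.9093 + 0.17×1.3997 + 0.21×2.0915 + 0.23×1.3672 = 1.4727
MRP = 10.9% − 1.9% = 9.00%
E(R_P) = R_f + β_P × MRP = 1.9% + 1.4727 × 9.0% = 15.15%

15.15%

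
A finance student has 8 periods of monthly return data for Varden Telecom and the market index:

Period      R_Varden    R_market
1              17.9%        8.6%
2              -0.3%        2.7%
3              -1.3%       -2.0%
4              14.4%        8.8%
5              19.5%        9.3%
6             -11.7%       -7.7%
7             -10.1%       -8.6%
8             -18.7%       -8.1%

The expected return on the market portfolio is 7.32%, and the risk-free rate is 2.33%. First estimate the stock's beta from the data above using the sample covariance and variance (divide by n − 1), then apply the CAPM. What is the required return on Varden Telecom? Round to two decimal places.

11.13%

Mean R_i = (17.9 − 0.3 − 1.3 + 14.4 + 19.5 − 11.7 − 10.1 − 18.7) / 8 = 1.2125%
Mean R_m = (8.6 + 2.7 − 2.0 + 8.8 + 9.3 − 7.7 − 8.6 − 8.1) / 8 = 0.3750%
Σ(R_i − R̄_i)(R_m − R̄_m) = 788.5825  ⇒  Cov = 788.5825 / 7 = 112.6546
Σ(R_m − R̄_m)² = 446.9150  ⇒  Var(R_m) = 446.9150 / 7 = 63.8450
β = Cov / Var(R_m) = 112.6546 / 63.8450 = 1.7645
MRP = 7.32% − 2.33% = 4.99%
E(R) = R_f + β × MRP = 2.33% + 1.7645 × 4.99% = 11.13%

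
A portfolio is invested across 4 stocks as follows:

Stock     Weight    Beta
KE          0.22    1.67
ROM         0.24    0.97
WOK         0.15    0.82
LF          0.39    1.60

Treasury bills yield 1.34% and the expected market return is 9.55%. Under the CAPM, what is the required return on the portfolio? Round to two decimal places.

12.40%

β_P = Σ w_i β_i = 0.22×1.67 + 0.24×0.97 + 0.15×0.82 + 0.39×1.60 = 1.3472
MRP = 9.55% − 1.34% = 8.21%
E(R_P) = R_f + β_P × MRP = 1.34% + 1.3472 × 8.21% = 12.40%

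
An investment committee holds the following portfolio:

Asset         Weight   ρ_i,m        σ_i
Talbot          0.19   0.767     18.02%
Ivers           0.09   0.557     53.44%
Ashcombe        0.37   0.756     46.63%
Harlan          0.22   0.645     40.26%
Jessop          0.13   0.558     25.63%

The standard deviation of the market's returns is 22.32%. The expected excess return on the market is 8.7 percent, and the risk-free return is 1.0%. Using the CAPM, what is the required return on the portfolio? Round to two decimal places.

11.10%

β_Talbot = 0.767 × 18.02% / 22.32% = 0.6192
β_Ivers = 0.557 × 53.44% / 22.32% = 1.3336
β_Ashcombe = 0.756 × 46.63% / 22.32% = 1.5794
β_Harlan = 0.645 × 40.26% / 22.32% = 1.1634
β_Jessop = 0.558 × 25.63% / 22.32% = 0.6408
β_P = Σ w_i β_i = 0.19×0.6192 + 0.09×1.3336 + 0.37×1.5794 + 0.22×1.1634 + 0.13×0.6408 = 1.1613
E(R_P) = R_f + β_P × MRP = 1.0% + 1.1613 × 8.7% = 11.10%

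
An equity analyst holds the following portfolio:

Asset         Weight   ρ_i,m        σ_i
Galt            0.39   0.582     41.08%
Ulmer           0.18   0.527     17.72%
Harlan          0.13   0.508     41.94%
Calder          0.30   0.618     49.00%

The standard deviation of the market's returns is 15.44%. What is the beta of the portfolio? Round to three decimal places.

1.481

β_Galt = 0.582 × 41.08% / 15.44% = 1.5485
β_Ulmer = 0.527 × 17.72% / 15.44% = 0.6048
β_Harlan = 0.508 × 41.94% / 15.44% = 1.3799
β_Calder = 0.618 × 49.00% / 15.44% = 1.9613
β_P = Σ w_i β_i = 0.39×1.5485 + 0.18×0.6048 + 0.13×1.3799 + 0.30×1.9613 = 1.4806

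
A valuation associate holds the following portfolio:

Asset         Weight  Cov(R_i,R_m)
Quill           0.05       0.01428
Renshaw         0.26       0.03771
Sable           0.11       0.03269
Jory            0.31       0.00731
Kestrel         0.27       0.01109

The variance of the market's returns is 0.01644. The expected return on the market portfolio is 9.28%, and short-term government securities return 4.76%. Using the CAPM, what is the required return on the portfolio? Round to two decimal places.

β_Quill = 0.01428 / 0.01644 = 0.8686
β_Renshaw = 0.03771 / 0.01644 = 2.2938
β_Sable = 0.03269 / 0.01644 = 1.9884
β_Jory = 0.00731 / 0.01644 = 0.4446
β_Kestrel = 0.01109 / 0.01644 = 0.6746
β_P = Σ w_i β_i = 0.05×0.8686 + 0.26×2.2938 + 0.11×1.9884 + 0.31×0.4446 + 0.27×0.6746 = 1.1785
MRP = 9.28% − 4.76% = 4.52%
E(R_P) = R_f + β_P × MRP = 4.76% + 1.1785 × 4.52% = 10.09%

10.09%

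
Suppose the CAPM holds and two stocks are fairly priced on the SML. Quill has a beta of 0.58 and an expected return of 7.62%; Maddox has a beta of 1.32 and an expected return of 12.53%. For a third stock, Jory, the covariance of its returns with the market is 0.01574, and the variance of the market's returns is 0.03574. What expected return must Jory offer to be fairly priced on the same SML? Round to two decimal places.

MRP = (12.53% − 7.62%) / (1.32 − 0.58) = 6.6351%
R_f = 7.62% − 0.58 × 6.6351% = 3.7716%
β_Jory = Cov / Var(R_m) = 0.01574 / 0.03574 = 0.4404
E(R_Jory) = R_f + β × MRP = 3.7716% + 0.4404 × 6.6351% = 6.69%

6.69%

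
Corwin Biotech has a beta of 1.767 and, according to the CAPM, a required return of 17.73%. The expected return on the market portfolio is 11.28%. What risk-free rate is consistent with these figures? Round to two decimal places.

2.87%

E(R) = R_f + β(E(R_m) − R_f) = R_f(1 − β) + β·E(R_m)
17.73% = R_f × (1 − 1.767) + 1.767 × 11.28%
17.73% = R_f × -0.767 + 19.93176%
R_f = (17.73% − 19.93176%) / -0.767 = 2.87%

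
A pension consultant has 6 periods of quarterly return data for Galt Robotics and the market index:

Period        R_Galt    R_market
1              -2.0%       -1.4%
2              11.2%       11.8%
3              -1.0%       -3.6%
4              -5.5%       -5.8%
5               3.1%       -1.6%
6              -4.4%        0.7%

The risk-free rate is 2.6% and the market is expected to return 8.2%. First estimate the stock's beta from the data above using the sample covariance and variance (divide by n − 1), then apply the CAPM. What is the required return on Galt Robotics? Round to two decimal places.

7.37%

Mean R_i = (-2.0 + 11.2 − 1.0 − 5.5 + 3.1 − 4.4) / 6 = 0.2333%
Mean R_m = (-1.4 + 11.8 − 3.6 − 5.8 − 1.6 + 0.7) / 6 = 0.0167%
Σ(R_i − R̄_i)(R_m − R̄_m) = 162.3967  ⇒  Cov = 162.3967 / 5 = 32.4793
Σ(R_m − R̄_m)² = 190.8483  ⇒  Var(R_m) = 190.8483 / 5 = 38.1697
β = Cov / Var(R_m) = 32.4793 / 38.1697 = 0.8509
MRP = 8.2% − 2.6% = 5.60%
E(R) = R_f + β × MRP = 2.6% + 0.8509 × 5.6% = 7.37%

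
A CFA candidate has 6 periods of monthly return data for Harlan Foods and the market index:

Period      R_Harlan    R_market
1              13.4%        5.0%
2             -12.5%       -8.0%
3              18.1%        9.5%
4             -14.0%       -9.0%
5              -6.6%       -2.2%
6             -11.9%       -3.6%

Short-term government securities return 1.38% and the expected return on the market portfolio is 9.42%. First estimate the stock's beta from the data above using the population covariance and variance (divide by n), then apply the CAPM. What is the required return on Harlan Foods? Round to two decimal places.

16.57%

Mean R_i = (13.4 − 12.5 + 18.1 − 14.0 − 6.6 − 11.9) / 6 = -2.2500%
Mean R_m = (5.0 − 8.0 + 9.5 − 9.0 − 2.2 − 3.6) / 6 = -1.3833%
Σ(R_i − R̄_i)(R_m − R̄_m) = 503.6350  ⇒  Cov = 503.6350 / 6 = 83.9392
Σ(R_m − R̄_m)² = 266.5683  ⇒  Var(R_m) = 266.5683 / 6 = 44.4281
β = Cov / Var(R_m) = 83.9392 / 44.4281 = 1.8893
MRP = 9.42% − 1.38% = 8.04%
E(R) = R_f + β × MRP = 1.38% + 1.8893 × 8.04% = 16.57%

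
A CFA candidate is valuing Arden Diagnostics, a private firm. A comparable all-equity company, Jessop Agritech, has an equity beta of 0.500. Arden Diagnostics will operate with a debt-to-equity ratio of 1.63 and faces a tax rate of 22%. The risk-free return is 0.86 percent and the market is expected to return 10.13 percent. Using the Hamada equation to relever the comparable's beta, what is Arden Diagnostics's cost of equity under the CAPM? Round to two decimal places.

β_L = β_U × [1 + (1 − t)(D/E)] = 0.500 × [1 + (1 − 0.22) × 1.63]
    = 0.500 × [1 + 0.78 × 1.63] = 0.500 × 2.2714 = 1.1357
MRP = 10.13% − 0.86% = 9.27%
E(R) = R_f + β_L × MRP = 0.86% + 1.1357 × 9.27% = 11.39%

11.39%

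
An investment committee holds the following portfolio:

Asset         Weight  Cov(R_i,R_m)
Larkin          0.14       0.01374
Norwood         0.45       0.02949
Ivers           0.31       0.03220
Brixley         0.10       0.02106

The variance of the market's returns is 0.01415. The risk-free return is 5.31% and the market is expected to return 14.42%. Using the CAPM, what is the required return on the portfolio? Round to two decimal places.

22.87%

β_Larkin = 0.01374 / 0.01415 = 0.9710
β_Norwood = 0.02949 / 0.01415 = 2.0841
β_Ivers = 0.03220 / 0.01415 = 2.2756
β_Brixley = 0.02106 / 0.01415 = 1.4883
β_P = Σ w_i β_i = 0.14×0.9710 + 0.45×2.0841 + 0.31×2.2756 + 0.10×1.4883 = 1.9281
MRP = 14.42% − 5.31% = 9.11%
E(R_P) = R_f + β_P × MRP = 5.31% + 1.9281 × 9.11% = 22.87%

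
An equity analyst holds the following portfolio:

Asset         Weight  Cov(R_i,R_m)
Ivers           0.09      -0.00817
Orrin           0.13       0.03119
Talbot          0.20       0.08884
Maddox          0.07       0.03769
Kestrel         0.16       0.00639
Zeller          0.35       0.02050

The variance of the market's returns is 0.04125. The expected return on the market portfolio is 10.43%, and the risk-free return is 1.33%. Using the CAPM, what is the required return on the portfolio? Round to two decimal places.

β_Ivers = -0.00817 / 0.04125 = -0.1981
β_Orrin = 0.03119 / 0.04125 = 0.7561
β_Talbot = 0.08884 / 0.04125 = 2.1537
β_Maddox = 0.03769 / 0.04125 = 0.9137
β_Kestrel = 0.00639 / 0.04125 = 0.1549
β_Zeller = 0.02050 / 0.04125 = 0.4970
β_P = Σ w_i β_i = 0.09×-0.1981 + 0.13×0.7561 + 0.20×2.1537 + 0.07×0.9137 + 0.16×0.1549 + 0.35×0.4970 = 0.7739
MRP = 10.43% − 1.33% = 9.10%
E(R_P) = R_f + β_P × MRP = 1.33% + 0.7739 × 9.10% = 8.37%

8.37%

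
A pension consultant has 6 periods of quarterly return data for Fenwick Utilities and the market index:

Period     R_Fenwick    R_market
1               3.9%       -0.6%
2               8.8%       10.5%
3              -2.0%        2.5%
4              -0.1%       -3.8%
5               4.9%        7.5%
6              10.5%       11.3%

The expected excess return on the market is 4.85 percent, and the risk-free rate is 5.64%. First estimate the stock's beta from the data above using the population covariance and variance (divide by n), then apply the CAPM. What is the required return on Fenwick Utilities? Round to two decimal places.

Mean R_i = (3.9 + 8.8 − 2.0 − 0.1 + 4.9 + 10.5) / 6 = 4.3333%
Mean R_m = (-0.6 + 10.5 + 2.5 − 3.8 + 7.5 + 11.3) / 6 = 4.5667%
Σ(R_i − R̄_i)(R_m − R̄_m) = 122.1067  ⇒  Cov = 122.1067 / 6 = 20.3511
Σ(R_m − R̄_m)² = 190.1133  ⇒  Var(R_m) = 190.1133 / 6 = 31.6856
β = Cov / Var(R_m) = 20.3511 / 31.6856 = 0.6423
E(R) = R_f + β × MRP = 5.64% + 0.6423 × 4.85% = 8.76%

8.76%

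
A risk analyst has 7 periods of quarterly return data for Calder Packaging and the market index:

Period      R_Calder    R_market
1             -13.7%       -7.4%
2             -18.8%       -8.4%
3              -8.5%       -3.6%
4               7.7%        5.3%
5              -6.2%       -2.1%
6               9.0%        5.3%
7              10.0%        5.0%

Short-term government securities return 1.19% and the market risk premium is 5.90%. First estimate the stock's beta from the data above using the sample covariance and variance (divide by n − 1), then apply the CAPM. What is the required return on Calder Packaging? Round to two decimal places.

12.62%

Mean R_i = (-13.7 − 18.8 − 8.5 + 7.7 − 6.2 + 9.0 + 10.0) / 7 = -2.9286%
Mean R_m = (-7.4 − 8.4 − 3.6 + 5.3 − 2.1 + 5.3 + 5.0) / 7 = -0.8429%
Σ(R_i − R̄_i)(R_m − R̄_m) = 424.1514  ⇒  Cov = 424.1514 / 6 = 70.6919
Σ(R_m − R̄_m)² = 218.8971  ⇒  Var(R_m) = 218.8971 / 6 = 36.4829
β = Cov / Var(R_m) = 70.6919 / 36.4829 = 1.9377
E(R) = R_f + β × MRP = 1.19% + 1.9377 × 5.90% = 12.62%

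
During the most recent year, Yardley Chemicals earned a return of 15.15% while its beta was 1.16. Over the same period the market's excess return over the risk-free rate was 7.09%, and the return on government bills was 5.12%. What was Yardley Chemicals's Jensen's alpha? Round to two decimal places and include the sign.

+1.81%

CAPM benchmark = R_f + β(R_m − R_f) = 5.12% + 1.16 × 7.09% = 13.3444%
α = actual − benchmark = 15.15% − 13.3444% = +1.81%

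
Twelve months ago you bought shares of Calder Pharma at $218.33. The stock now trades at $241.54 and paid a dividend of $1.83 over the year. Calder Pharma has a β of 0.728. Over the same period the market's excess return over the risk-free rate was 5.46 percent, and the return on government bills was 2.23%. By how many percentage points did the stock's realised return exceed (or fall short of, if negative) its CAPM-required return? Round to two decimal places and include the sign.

+5.26%

Realised HPR = (P1 + D1 − P0) / P0 = (241.54 + 1.83 − 218.33) / 218.33 = 25.04 / 218.33 = 11.4689%
CAPM required = R_f + β·MRP = 2.23% + 0.728 × 5.46% = 6.20488%
α = realised − required = 11.4689% − 6.20488% = +5.26%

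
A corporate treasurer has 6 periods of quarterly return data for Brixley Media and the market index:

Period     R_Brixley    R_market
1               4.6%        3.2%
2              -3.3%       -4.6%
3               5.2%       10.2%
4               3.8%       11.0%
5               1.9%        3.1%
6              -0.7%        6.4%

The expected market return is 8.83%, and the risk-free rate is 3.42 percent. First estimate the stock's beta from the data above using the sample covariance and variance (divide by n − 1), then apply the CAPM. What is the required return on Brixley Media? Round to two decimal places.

Mean R_i = (4.6 − 3.3 + 5.2 + 3.8 + 1.9 − 0.7) / 6 = 1.9167%
Mean R_m = (3.2 − 4.6 + 10.2 + 11.0 + 3.1 + 6.4) / 6 = 4.8833%
Σ(R_i − R̄_i)(R_m − R̄_m) = 69.9917  ⇒  Cov = 69.9917 / 5 = 13.9983
Σ(R_m − R̄_m)² = 163.9283  ⇒  Var(R_m) = 163.9283 / 5 = 32.7857
β = Cov / Var(R_m) = 13.9983 / 32.7857 = 0.4270
MRP = 8.83% − 3.42% = 5.41%
E(R) = R_f + β × MRP = 3.42% + 0.4270 × 5.41% = 5.73%

5.73%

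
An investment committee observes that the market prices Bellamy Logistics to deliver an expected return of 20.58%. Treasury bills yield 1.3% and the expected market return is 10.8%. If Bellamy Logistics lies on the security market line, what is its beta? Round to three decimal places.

2.029

MRP = 10.8% − 1.3% = 9.50%
β = (E(R) − R_f) / MRP = (20.58% − 1.3%) / 9.5% = 19.28% / 9.5% = 2.029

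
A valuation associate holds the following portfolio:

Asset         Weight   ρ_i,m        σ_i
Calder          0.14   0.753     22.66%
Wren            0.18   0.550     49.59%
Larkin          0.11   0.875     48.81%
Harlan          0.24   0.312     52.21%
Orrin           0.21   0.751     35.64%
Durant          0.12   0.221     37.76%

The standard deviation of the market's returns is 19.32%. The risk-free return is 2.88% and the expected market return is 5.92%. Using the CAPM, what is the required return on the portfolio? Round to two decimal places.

6.42%

β_Calder = 0.753 × 22.66% / 19.32% = 0.8832
β_Wren = 0.550 × 49.59% / 19.32% = 1.4117
β_Larkin = 0.875 × 48.81% / 19.32% = 2.2106
β_Harlan = 0.312 × 52.21% / 19.32% = 0.8431
β_Orrin = 0.751 × 35.64% / 19.32% = 1.3854
β_Durant = 0.221 × 37.76% / 19.32% = 0.4319
β_P = Σ w_i β_i = 0.14×0.8832 + 0.18×1.4117 + 0.11×2.2106 + 0.24×0.8431 + 0.21×1.3854 + 0.12×0.4319 = 1.1660
MRP = 5.92% − 2.88% = 3.04%
E(R_P) = R_f + β_P × MRP = 2.88% + 1.1660 × 3.04% = 6.42%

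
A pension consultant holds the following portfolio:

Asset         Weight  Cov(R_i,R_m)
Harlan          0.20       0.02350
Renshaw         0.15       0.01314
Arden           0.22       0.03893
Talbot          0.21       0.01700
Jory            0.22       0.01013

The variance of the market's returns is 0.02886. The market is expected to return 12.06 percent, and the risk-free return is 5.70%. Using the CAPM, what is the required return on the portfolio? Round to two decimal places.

β_Harlan = 0.02350 / 0.02886 = 0.8143
β_Renshaw = 0.01314 / 0.02886 = 0.4553
β_Arden = 0.03893 / 0.02886 = 1.3489
β_Talbot = 0.01700 / 0.02886 = 0.5891
β_Jory = 0.01013 / 0.02886 = 0.3510
β_P = Σ w_i β_i = 0.20×0.8143 + 0.15×0.4553 + 0.22×1.3489 + 0.21×0.5891 + 0.22×0.3510 = 0.7288
MRP = 12.06% − 5.70% = 6.36%
E(R_P) = R_f + β_P × MRP = 5.70% + 0.7288 × 6.36% = 10.34%

10.34%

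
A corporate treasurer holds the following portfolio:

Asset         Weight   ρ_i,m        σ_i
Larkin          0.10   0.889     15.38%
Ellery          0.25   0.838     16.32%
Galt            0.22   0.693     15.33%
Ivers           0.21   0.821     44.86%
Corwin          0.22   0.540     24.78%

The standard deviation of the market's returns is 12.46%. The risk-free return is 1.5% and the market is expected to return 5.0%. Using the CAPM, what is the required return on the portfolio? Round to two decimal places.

6.50%

β_Larkin = 0.889 × 15.38% / 12.46% = 1.0973
β_Ellery = 0.838 × 16.32% / 12.46% = 1.0976
β_Galt = 0.693 × 15.33% / 12.46% = 0.8526
β_Ivers = 0.821 × 44.86% / 12.46% = 2.9559
β_Corwin = 0.540 × 24.78% / 12.46% = 1.0739
β_P = Σ w_i β_i = 0.10×1.0973 + 0.25×1.0976 + 0.22×0.8526 + 0.21×2.9559 + 0.22×1.0739 = 1.4287
MRP = 5.0% − 1.5% = 3.50%
E(R_P) = R_f + β_P × MRP = 1.5% + 1.4287 × 3.5% = 6.50%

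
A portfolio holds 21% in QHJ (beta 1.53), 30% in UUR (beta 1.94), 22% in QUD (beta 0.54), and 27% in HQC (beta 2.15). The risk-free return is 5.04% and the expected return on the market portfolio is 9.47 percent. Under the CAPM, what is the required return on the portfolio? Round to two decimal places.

12.14%

β_P = Σ w_i β_i = 0.21×1.53 + 0.30×1.94 + 0.22×0.54 + 0.27×2.15 = 1.6026
MRP = 9.47% − 5.04% = 4.43%
E(R_P) = R_f + β_P × MRP = 5.04% + 1.6026 × 4.43% = 12.14%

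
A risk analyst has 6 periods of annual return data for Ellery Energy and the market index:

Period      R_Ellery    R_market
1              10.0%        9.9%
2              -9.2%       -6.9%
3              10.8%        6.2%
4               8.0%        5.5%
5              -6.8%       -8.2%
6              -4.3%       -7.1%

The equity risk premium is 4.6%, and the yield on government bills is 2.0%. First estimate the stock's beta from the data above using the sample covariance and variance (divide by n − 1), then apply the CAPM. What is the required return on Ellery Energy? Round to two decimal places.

7.00%

Mean R_i = (10.0 − 9.2 + 10.8 + 8.0 − 6.8 − 4.3) / 6 = 1.4167%
Mean R_m = (9.9 − 6.9 + 6.2 + 5.5 − 8.2 − 7.1) / 6 = -0.1000%
Σ(R_i − R̄_i)(R_m − R̄_m) = 360.5800  ⇒  Cov = 360.5800 / 5 = 72.1160
Σ(R_m − R̄_m)² = 331.9000  ⇒  Var(R_m) = 331.9000 / 5 = 66.3800
β = Cov / Var(R_m) = 72.1160 / 66.3800 = 1.0864
E(R) = R_f + β × MRP = 2.0% + 1.0864 × 4.6% = 7.00%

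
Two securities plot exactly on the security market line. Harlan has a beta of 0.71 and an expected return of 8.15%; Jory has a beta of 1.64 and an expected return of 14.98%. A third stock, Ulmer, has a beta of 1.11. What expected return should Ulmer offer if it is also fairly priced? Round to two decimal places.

11.09%

MRP (SML slope) = (14.98% − 8.15%) / (1.64 − 0.71) = 6.83% / 0.93 = 7.3441%
R_f (intercept) = 8.15% − 0.71 × 7.3441% = 2.9357%
E(R_Ulmer) = R_f + β × MRP = 2.9357% + 1.11 × 7.3441% = 11.09%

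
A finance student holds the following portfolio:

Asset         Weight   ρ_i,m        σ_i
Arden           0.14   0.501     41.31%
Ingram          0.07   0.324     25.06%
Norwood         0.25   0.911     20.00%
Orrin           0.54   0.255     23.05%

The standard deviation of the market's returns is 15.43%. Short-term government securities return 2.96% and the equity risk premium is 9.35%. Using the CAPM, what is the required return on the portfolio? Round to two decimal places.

9.74%

β_Arden = 0.501 × 41.31% / 15.43% = 1.3413
β_Ingram = 0.324 × 25.06% / 15.43% = 0.5262
β_Norwood = 0.911 × 20.00% / 15.43% = 1.1808
β_Orrin = 0.255 × 23.05% / 15.43% = 0.3809
β_P = Σ w_i β_i = 0.14×1.3413 + 0.07×0.5262 + 0.25×1.1808 + 0.54×0.3809 = 0.7255
E(R_P) = R_f + β_P × MRP = 2.96% + 0.7255 × 9.35% = 9.74%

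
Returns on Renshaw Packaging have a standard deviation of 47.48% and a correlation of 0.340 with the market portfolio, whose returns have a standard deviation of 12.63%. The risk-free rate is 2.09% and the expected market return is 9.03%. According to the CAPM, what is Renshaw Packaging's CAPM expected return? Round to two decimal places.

β = ρ × σ_i / σ_m = 0.340 × 47.48% / 12.63% = 1.2782
MRP = 9.03% − 2.09% = 6.94%
E(R) = 2.09% + 1.2782 × 6.94% = 10.96%

10.96%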